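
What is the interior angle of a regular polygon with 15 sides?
Interior angle of a regular n-gon = (n-2)*180/n
Interior angle = (15-2)*180/15
Interior angle = 13*180/15
Interior angle = 2340/15
Interior angle = 156 degrees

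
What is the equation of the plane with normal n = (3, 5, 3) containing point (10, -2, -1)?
d = n·P = (3)(10) + (5)(-2) + (3)(-1) = 17
Plane: 3x + 5y + 3z = 17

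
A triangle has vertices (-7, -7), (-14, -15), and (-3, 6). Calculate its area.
Using the coordinate formula: Area = (1/2)|x₁(y₂-y₃) + x₂(y₃-y₁) + x₃(y₁-y₂)|
Area = (1/2)|(-7)((-15)-6) + (-14)(6-(-7)) + (-3)((-7)-(-15))|
Area = (1/2)|(-7)*(-21) + (-14)*13 + (-3)*8|
Area = (1/2)|147 + (-182) + (-24)|
Area = (1/2)*59 = 29.50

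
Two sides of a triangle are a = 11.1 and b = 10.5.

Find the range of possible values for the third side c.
By the triangle inequality: |a - b| < c < a + b
|11.1 - 10.5| < c < 11.1 + 10.5
0.6 < c < 21.6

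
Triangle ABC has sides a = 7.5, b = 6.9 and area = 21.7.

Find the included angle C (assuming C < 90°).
Area = ½ab·sin(C)  →  sin(C) = 2·Area/(ab)
sin(C) = 2·21.7/(7.5·6.9) = 0.838647
C = arcsin(0.838647) = 57°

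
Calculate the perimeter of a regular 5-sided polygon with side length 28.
Perimeter = number of sides * side length
Perimeter = 5 * 28
Perimeter = 140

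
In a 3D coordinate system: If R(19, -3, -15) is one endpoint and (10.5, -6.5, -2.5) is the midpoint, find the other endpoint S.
S = (2×10.5 - 19, 2×(-6.5) - (-3), 2×(-2.5) - (-15)) = (2, -10, 10)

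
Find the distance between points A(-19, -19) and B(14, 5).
Using the distance formula: d = sqrt((x₂-x₁)² + (y₂-y₁)²)
dx = 14 - (-19) = 33
dy = 5 - (-19) = 24
d = sqrt(33² + 24²) = sqrt(1089 + 576) = sqrt(1665) = 40.80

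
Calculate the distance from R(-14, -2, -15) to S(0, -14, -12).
d = √[(14)² + (-12)² + (3)²] = √349 = 18.68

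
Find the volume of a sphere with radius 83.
Volume = (4/3) * pi * r³
Volume = (4/3) * pi * 83³
Volume = (4/3) * pi * 571787
Volume = 2395095.78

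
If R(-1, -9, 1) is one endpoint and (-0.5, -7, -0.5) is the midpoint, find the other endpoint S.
S = (2×(-0.5) - (-1), 2×(-7) - (-9), 2×(-0.5) - 1) = (0, -5, -2)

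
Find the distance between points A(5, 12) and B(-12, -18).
Using the distance formula: d = sqrt((x₂-x₁)² + (y₂-y₁)²)
dx = (-12) - 5 = -17
dy = (-18) - 12 = -30
d = sqrt((-17)² + (-30)²) = sqrt(289 + 900) = sqrt(1189) = 34.48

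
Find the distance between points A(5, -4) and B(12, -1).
Using the distance formula: d = sqrt((x₂-x₁)² + (y₂-y₁)²)
dx = 12 - 5 = 7
dy = (-1) - (-4) = 3
d = sqrt(7² + 3²) = sqrt(49 + 9) = sqrt(58) = 7.62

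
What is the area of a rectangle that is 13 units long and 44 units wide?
Area = length * width
Area = 13 * 44
Area = 572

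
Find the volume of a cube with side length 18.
Volume = s³
Volume = 18³
Volume = 5832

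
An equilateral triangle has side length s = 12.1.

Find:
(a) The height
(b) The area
(a) Height h = s·√3/2 = 12.1·√3/2 = 10.48
(b) Area = (√3/4)·s² = (√3/4)·12.1² = (√3/4)·146.41 = 63.4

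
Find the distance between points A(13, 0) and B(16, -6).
Using the distance formula: d = sqrt((x₂-x₁)² + (y₂-y₁)²)
dx = 16 - 13 = 3
dy = (-6) - 0 = -6
d = sqrt(3² + (-6)²) = sqrt(9 + 36) = sqrt(45) = 6.71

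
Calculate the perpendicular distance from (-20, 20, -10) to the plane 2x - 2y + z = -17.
d = |2(-20) + (-2)(20) + 1(-10) - (-17)| / √(2² + (-2)² + 1²) = 73/√9 = 24.33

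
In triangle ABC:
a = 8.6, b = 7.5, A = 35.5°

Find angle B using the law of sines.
sin(B)/b = sin(A)/a
sin(B) = b·sin(A)/a = 7.5·sin(35.5°)/8.6 = 0.506427
B = arcsin(0.506427) = 30.43°  (b ≤ a, so B ≤ A and the acute solution is unique)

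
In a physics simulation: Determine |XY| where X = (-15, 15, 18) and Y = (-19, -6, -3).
d = √[(-4)² + (-21)² + (-21)²] = √898 = 29.97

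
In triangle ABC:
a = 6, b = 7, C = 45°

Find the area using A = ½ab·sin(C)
A = ½·6·7·sin(45°) = ½·42·0.707107 = 14.85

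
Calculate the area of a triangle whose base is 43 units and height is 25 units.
Area = (1/2) * base * height
Area = (1/2) * 43 * 25
Area = 537.50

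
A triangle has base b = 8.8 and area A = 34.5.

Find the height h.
A = ½bh  →  h = 2A/b
h = 2·34.5/8.8 = 7.841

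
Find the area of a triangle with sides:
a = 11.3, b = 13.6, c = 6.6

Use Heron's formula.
s = (a+b+c)/2 = (11.3+13.6+6.6)/2 = 15.75
A = √(s(s-a)(s-b)(s-c)) = √(15.75·4.45·2.15·9.15)
A = √1378.8 = 37.13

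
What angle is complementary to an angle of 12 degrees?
Complementary angles sum to 90 degrees.
Other angle = 90 - 12
Other angle = 78 degrees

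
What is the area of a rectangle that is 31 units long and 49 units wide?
Area = length * width
Area = 31 * 49
Area = 1519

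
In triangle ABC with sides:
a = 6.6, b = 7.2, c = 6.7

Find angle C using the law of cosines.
cos(C) = (a² + b² - c²)/(2ab)
cos(C) = (6.6² + 7.2² - 6.7²)/(2·6.6·7.2) = 50.51/95.04 = 0.531460
C = arccos(0.531460) = 57.9°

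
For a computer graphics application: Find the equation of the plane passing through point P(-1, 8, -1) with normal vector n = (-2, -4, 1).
d = n·P = (-2)(-1) + (-4)(8) + (1)(-1) = -31
Plane: -2x - 4y + z = -31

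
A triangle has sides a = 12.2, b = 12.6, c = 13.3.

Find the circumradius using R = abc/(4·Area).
s = (a+b+c)/2 = 19.05
Area = √(s(s-a)(s-b)(s-c)) = √(19.05·6.85·6.45·5.75) = 69.5675
R = abc/(4·Area) = (12.2·12.6·13.3)/(4·69.5675) = 2044.476/278.27 = 7.347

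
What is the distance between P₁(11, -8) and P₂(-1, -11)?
Using the distance formula: d = sqrt((x₂-x₁)² + (y₂-y₁)²)
dx = (-1) - 11 = -12
dy = (-11) - (-8) = -3
d = sqrt((-12)² + (-3)²) = sqrt(144 + 9) = sqrt(153) = 12.37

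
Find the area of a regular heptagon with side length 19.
For a regular 7-gon with side length s = 19:
Apothem a = s / (2*tan(pi/7)) = 19 / (2*tan(pi/7)) ≈ 19.72695
Perimeter P = 7 * 19 = 133
Area = (1/2) * P * a = (1/2) * 133 * 19.72695 = 1311.84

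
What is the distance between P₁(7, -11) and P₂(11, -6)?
Using the distance formula: d = sqrt((x₂-x₁)² + (y₂-y₁)²)
dx = 11 - 7 = 4
dy = (-6) - (-11) = 5
d = sqrt(4² + 5²) = sqrt(16 + 25) = sqrt(41) = 6.40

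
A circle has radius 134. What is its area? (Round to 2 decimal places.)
Area = pi * r²
Area = pi * 134²
Area = pi * 17956
Area = 56410.44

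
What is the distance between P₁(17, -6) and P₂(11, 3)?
Using the distance formula: d = sqrt((x₂-x₁)² + (y₂-y₁)²)
dx = 11 - 17 = -6
dy = 3 - (-6) = 9
d = sqrt((-6)² + 9²) = sqrt(36 + 81) = sqrt(117) = 10.82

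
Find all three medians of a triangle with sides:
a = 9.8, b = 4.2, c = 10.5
Using m_x = ½√(2y² + 2z² - x²):
m_a = ½√(2·4.2² + 2·10.5² - 9.8²) = ½√159.74 = 6.319
m_b = ½√(2·9.8² + 2·10.5² - 4.2²) = ½√394.94 = 9.937
m_c = ½√(2·9.8² + 2·4.2² - 10.5²) = ½√117.11 = 5.411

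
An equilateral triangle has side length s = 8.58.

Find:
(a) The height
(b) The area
(a) Height h = s·√3/2 = 8.58·√3/2 = 7.43
(b) Area = (√3/4)·s² = (√3/4)·8.58² = (√3/4)·73.6164 = 31.88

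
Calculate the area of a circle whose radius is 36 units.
Area = pi * r²
Area = pi * 36²
Area = pi * 1296
Area = 4071.50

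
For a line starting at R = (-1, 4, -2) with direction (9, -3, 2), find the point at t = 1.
P(1) = (-1 + 9(1), 4 + (-3)(1), -2 + 2(1)) = (8, 1, 0)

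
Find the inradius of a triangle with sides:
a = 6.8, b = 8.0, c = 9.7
s = (a+b+c)/2 = (6.8+8.0+9.7)/2 = 12.25
Area = √(s(s-a)(s-b)(s-c)) = √(12.25·5.45·4.25·2.55) = 26.8987
r = Area/s = 26.8987/12.25 = 2.196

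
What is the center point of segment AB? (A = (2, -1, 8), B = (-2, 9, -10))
Midpoint = ((2-2)/2, (-1+9)/2, (8-10)/2) = (0, 4, -1)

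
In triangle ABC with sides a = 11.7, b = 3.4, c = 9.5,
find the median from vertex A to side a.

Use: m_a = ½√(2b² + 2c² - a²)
m_a = ½√(2·3.4² + 2·9.5² - 11.7²)
m_a = ½√(23.12 + 180.5 - 136.89) = ½√66.73 = 4.084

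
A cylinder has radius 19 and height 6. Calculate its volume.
Volume = pi * r² * h
Volume = pi * 19² * 6
Volume = pi * 361 * 6
Volume = pi * 2166
Volume = 6804.69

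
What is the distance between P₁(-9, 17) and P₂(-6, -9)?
Using the distance formula: d = sqrt((x₂-x₁)² + (y₂-y₁)²)
dx = (-6) - (-9) = 3
dy = (-9) - 17 = -26
d = sqrt(3² + (-26)²) = sqrt(9 + 676) = sqrt(685) = 26.17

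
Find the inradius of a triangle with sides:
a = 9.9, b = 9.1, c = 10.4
s = (a+b+c)/2 = (9.9+9.1+10.4)/2 = 14.7
Area = √(s(s-a)(s-b)(s-c)) = √(14.7·4.8·5.6·4.3) = 41.22
r = Area/s = 41.22/14.7 = 2.804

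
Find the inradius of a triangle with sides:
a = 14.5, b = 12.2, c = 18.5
s = (a+b+c)/2 = (14.5+12.2+18.5)/2 = 22.6
Area = √(s(s-a)(s-b)(s-c)) = √(22.6·8.1·10.4·4.1) = 88.3498
r = Area/s = 88.3498/22.6 = 3.909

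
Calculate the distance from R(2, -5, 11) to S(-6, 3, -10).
d = √[(-8)² + (8)² + (-21)²] = √569 = 23.85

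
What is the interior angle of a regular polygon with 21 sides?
Interior angle of a regular n-gon = (n-2)*180/n
Interior angle = (21-2)*180/21
Interior angle = 19*180/21
Interior angle = 3420/21
Interior angle = 162.86 degrees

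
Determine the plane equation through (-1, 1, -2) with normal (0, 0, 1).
d = n·P = (0)(-1) + (0)(1) + (1)(-2) = -2
Plane: z = -2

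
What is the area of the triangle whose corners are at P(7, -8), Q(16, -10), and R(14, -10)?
Using the coordinate formula: Area = (1/2)|x₁(y₂-y₃) + x₂(y₃-y₁) + x₃(y₁-y₂)|
Area = (1/2)|7((-10)-(-10)) + 16((-10)-(-8)) + 14((-8)-(-10))|
Area = (1/2)|7*0 + 16*(-2) + 14*2|
Area = (1/2)|0 + (-32) + 28|
Area = (1/2)*4 = 2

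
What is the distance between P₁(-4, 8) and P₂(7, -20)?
Using the distance formula: d = sqrt((x₂-x₁)² + (y₂-y₁)²)
dx = 7 - (-4) = 11
dy = (-20) - 8 = -28
d = sqrt(11² + (-28)²) = sqrt(121 + 784) = sqrt(905) = 30.08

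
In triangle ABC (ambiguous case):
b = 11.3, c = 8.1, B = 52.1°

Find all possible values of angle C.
sin(C)/c = sin(B)/b  →  sin(C) = c·sin(B)/b = 8.1·sin(52.1°)/11.3 = 0.565627
C₁ = arcsin(0.565627) = 34.45°,  C₂ = 180° - C₁ = 145.55°
Check C₂: A = 180° - 52.1° - 145.55° = -17.65° ≤ 0, rejected
C = 34.45° (one solution)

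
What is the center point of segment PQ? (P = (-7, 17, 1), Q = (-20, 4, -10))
Midpoint = ((-7-20)/2, (17+4)/2, (1-10)/2) = (-13.5, 10.5, -4.5)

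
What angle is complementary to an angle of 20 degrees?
Complementary angles sum to 90 degrees.
Other angle = 90 - 20
Other angle = 70 degrees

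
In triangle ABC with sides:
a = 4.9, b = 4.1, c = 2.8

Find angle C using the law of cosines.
cos(C) = (a² + b² - c²)/(2ab)
cos(C) = (4.9² + 4.1² - 2.8²)/(2·4.9·4.1) = 32.98/40.18 = 0.820806
C = arccos(0.820806) = 34.83°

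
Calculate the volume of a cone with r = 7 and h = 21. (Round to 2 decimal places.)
Volume = (1/3) * pi * r² * h
Volume = (1/3) * pi * 7² * 21
Volume = (1/3) * pi * 49 * 21
Volume = (1/3) * pi * 1029
Volume = 1077.57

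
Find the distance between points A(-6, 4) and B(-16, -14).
Using the distance formula: d = sqrt((x₂-x₁)² + (y₂-y₁)²)
dx = (-16) - (-6) = -10
dy = (-14) - 4 = -18
d = sqrt((-10)² + (-18)²) = sqrt(100 + 324) = sqrt(424) = 20.59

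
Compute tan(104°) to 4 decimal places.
tan(104 degrees) = -4.0108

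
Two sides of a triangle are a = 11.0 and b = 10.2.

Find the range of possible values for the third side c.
By the triangle inequality: |a - b| < c < a + b
|11.0 - 10.2| < c < 11.0 + 10.2
0.8 < c < 21.2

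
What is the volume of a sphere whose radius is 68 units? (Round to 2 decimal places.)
Volume = (4/3) * pi * r³
Volume = (4/3) * pi * 68³
Volume = (4/3) * pi * 314432
Volume = 1317089.68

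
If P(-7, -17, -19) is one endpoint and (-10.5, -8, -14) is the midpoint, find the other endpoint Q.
Q = (2×(-10.5) - (-7), 2×(-8) - (-17), 2×(-14) - (-19)) = (-14, 1, -9)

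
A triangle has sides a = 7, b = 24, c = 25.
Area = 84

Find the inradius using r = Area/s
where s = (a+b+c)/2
s = (7+24+25)/2 = 28
r = Area/s = 84/28 = 3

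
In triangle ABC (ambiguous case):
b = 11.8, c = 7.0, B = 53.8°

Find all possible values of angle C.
sin(C)/c = sin(B)/b  →  sin(C) = c·sin(B)/b = 7.0·sin(53.8°)/11.8 = 0.478705
C₁ = arcsin(0.478705) = 28.6°,  C₂ = 180° - C₁ = 151.4°
Check C₂: A = 180° - 53.8° - 151.4° = -25.2° ≤ 0, rejected
C = 28.6° (one solution)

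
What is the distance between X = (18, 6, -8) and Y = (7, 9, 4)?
d = √[(-11)² + (3)² + (12)²] = √274 = 16.55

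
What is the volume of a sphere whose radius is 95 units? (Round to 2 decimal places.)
Volume = (4/3) * pi * r³
Volume = (4/3) * pi * 95³
Volume = (4/3) * pi * 857375
Volume = 3591364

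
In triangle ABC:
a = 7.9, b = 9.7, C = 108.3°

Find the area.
Using A = ½ab·sin(C):
A = ½·7.9·9.7·sin(108.3°) = ½·76.63·0.949425 = 36.38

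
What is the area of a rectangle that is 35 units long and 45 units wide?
Area = length * width
Area = 35 * 45
Area = 1575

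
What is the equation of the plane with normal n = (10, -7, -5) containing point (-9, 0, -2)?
d = n·P = (10)(-9) + (-7)(0) + (-5)(-2) = -80
Plane: 10x - 7y - 5z = -80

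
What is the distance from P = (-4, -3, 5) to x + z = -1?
d = |1(-4) + 0(-3) + 1(5) - (-1)| / √(1² + 0² + 1²) = 2/√2 = 1.414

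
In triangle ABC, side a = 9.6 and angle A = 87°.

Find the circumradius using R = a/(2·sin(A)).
R = a/(2·sin(A)) = 9.6/(2·sin(87°))
R = 9.6/(2·0.998630) = 9.6/1.997259 = 4.807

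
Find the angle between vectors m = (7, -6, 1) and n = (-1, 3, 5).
m·n = -20, |m|² = 86, |n|² = 35
cos θ = -20/√3010 ≈ -0.3645
θ ≈ 111.4°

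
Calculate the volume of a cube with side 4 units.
Volume = s³
Volume = 4³
Volume = 64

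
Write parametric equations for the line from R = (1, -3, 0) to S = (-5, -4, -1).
Direction vector d = S - R = (-6, -1, -1)
x = 1 - 6t, y = -3 - t, z = 0 - t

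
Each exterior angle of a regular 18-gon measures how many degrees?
Exterior angle of a regular n-gon = 360/n
Exterior angle = 360/18
Exterior angle = 20 degrees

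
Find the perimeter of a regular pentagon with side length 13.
Perimeter = number of sides * side length
Perimeter = 5 * 13
Perimeter = 65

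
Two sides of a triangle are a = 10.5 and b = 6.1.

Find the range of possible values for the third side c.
By the triangle inequality: |a - b| < c < a + b
|10.5 - 6.1| < c < 10.5 + 6.1
4.4 < c < 16.6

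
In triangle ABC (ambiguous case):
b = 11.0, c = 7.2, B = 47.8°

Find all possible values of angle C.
sin(C)/c = sin(B)/b  →  sin(C) = c·sin(B)/b = 7.2·sin(47.8°)/11.0 = 0.484890
C₁ = arcsin(0.484890) = 29.01°,  C₂ = 180° - C₁ = 150.99°
Check C₂: A = 180° - 47.8° - 150.99° = -18.79° ≤ 0, rejected
C = 29.01° (one solution)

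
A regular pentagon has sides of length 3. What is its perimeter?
Perimeter = number of sides * side length
Perimeter = 5 * 3
Perimeter = 15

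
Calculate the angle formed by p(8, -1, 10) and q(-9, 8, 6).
p·q = -20, |p|² = 165, |q|² = 181
cos θ = -20/√29865 ≈ -0.1157
θ ≈ 96.65°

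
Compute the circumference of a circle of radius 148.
Circumference = 2 * pi * r
Circumference = 2 * pi * 148
Circumference = 929.91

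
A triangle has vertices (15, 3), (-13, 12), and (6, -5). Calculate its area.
Using the coordinate formula: Area = (1/2)|x₁(y₂-y₃) + x₂(y₃-y₁) + x₃(y₁-y₂)|
Area = (1/2)|15(12-(-5)) + (-13)((-5)-3) + 6(3-12)|
Area = (1/2)|15*17 + (-13)*(-8) + 6*(-9)|
Area = (1/2)|255 + 104 + (-54)|
Area = (1/2)*305 = 152.50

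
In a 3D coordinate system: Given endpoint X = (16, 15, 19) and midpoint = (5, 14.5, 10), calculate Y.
Y = (2×5 - 16, 2×14.5 - 15, 2×10 - 19) = (-6, 14, 1)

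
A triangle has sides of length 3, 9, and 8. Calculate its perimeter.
Perimeter = sum of all sides
Perimeter = 3 + 9 + 8
Perimeter = 20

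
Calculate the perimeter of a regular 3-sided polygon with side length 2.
Perimeter = number of sides * side length
Perimeter = 3 * 2
Perimeter = 6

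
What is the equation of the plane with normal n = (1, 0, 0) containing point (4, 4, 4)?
d = n·P = (1)(4) + (0)(4) + (0)(4) = 4
Plane: x = 4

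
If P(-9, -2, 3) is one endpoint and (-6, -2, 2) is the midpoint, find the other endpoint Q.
Q = (2×(-6) - (-9), 2×(-2) - (-2), 2×2 - 3) = (-3, -2, 1)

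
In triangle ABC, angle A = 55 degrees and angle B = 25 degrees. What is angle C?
Sum of angles in a triangle = 180 degrees
Third angle = 180 - 55 - 25
Third angle = 100 degrees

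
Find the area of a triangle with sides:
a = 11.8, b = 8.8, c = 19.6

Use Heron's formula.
s = (a+b+c)/2 = (11.8+8.8+19.6)/2 = 20.1
A = √(s(s-a)(s-b)(s-c)) = √(20.1·8.3·11.3·0.5)
A = √942.59 = 30.7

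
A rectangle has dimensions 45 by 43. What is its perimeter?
Perimeter = 2 * (length + width)
Perimeter = 2 * (45 + 43)
Perimeter = 2 * 88
Perimeter = 176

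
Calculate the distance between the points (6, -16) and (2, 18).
Using the distance formula: d = sqrt((x₂-x₁)² + (y₂-y₁)²)
dx = 2 - 6 = -4
dy = 18 - (-16) = 34
d = sqrt((-4)² + 34²) = sqrt(16 + 1156) = sqrt(1172) = 34.23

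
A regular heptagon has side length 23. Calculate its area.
For a regular 7-gon with side length s = 23:
Apothem a = s / (2*tan(pi/7)) = 23 / (2*tan(pi/7)) ≈ 23.88
Perimeter P = 7 * 23 = 161
Area = (1/2) * P * a = (1/2) * 161 * 23.88 = 1922.34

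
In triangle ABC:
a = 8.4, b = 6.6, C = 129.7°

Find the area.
Using A = ½ab·sin(C):
A = ½·8.4·6.6·sin(129.7°) = ½·55.44·0.769400 = 21.33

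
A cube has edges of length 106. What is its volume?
Volume = s³
Volume = 106³
Volume = 1191016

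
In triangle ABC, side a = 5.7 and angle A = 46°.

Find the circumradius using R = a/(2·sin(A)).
R = a/(2·sin(A)) = 5.7/(2·sin(46°))
R = 5.7/(2·0.719340) = 5.7/1.438680 = 3.962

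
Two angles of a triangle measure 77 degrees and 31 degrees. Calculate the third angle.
Sum of angles in a triangle = 180 degrees
Third angle = 180 - 77 - 31
Third angle = 72 degrees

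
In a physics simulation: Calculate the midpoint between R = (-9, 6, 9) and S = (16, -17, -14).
Midpoint = ((-9+16)/2, (6-17)/2, (9-14)/2) = (3.5, -5.5, -2.5)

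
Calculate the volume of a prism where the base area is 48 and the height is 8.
Volume = base area * height
Volume = 48 * 8
Volume = 384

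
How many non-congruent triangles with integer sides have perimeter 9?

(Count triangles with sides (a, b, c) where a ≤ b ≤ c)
With a ≤ b ≤ c and a + b + c = 9, the triangle inequality a + b > c gives c < 9/2, so c ≤ 4.
Iterate a from 1 to ⌊p/3⌋ = 3; for each a, b ranges from a to ⌊(p−a)/2⌋ with c = p − a − b, keeping only c ≥ b.
Triples: (1, 4, 4), (2, 3, 4), (3, 3, 3)
Count = 3 triangles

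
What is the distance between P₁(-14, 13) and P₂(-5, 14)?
Using the distance formula: d = sqrt((x₂-x₁)² + (y₂-y₁)²)
dx = (-5) - (-14) = 9
dy = 14 - 13 = 1
d = sqrt(9² + 1²) = sqrt(81 + 1) = sqrt(82) = 9.06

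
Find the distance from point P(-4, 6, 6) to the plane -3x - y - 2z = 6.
d = |(-3)(-4) + (-1)(6) + (-2)(6) - (6)| / √((-3)² + (-1)² + (-2)²) = 12/√14 = 3.207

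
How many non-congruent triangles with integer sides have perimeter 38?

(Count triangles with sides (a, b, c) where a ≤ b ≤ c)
With a ≤ b ≤ c and a + b + c = 38, the triangle inequality a + b > c gives c < 38/2, so c ≤ 18.
Iterate a from 1 to ⌊p/3⌋ = 12; for each a, b ranges from a to ⌊(p−a)/2⌋ with c = p − a − b, keeping only c ≥ b.
Triples: (2, 18, 18), (3, 17, 18), (4, 16, 18), …
Count = 30 triangles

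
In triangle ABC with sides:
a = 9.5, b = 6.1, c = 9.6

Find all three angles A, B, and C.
By the law of cosines:
cos(A) = (b² + c² - a²)/(2bc) = 0.334016  →  A = 70.49°
cos(B) = (a² + c² - b²)/(2ac) = 0.796053  →  B = 37.25°
cos(C) = (a² + b² - c²)/(2ab) = 0.304573  →  C = 72.27°
Check: A + B + C = 180.0° ✓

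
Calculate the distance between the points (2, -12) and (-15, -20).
Using the distance formula: d = sqrt((x₂-x₁)² + (y₂-y₁)²)
dx = (-15) - 2 = -17
dy = (-20) - (-12) = -8
d = sqrt((-17)² + (-8)²) = sqrt(289 + 64) = sqrt(353) = 18.79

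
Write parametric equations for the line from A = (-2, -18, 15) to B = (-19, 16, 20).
Direction vector d = B - A = (-17, 34, 5)
x = -2 - 17t, y = -18 + 34t, z = 15 + 5t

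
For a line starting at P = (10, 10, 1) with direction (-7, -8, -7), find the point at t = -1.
P(-1) = (10 + (-7)(-1), 10 + (-8)(-1), 1 + (-7)(-1)) = (17, 18, 8)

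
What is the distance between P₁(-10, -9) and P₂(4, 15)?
Using the distance formula: d = sqrt((x₂-x₁)² + (y₂-y₁)²)
dx = 4 - (-10) = 14
dy = 15 - (-9) = 24
d = sqrt(14² + 24²) = sqrt(196 + 576) = sqrt(772) = 27.78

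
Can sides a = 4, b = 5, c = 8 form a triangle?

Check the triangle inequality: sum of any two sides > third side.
Yes, triangle inequality satisfied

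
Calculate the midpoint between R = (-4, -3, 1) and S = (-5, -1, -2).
Midpoint = ((-4-5)/2, (-3-1)/2, (1-2)/2) = (-4.5, -2, -0.5)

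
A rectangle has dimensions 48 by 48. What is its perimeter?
Perimeter = 2 * (length + width)
Perimeter = 2 * (48 + 48)
Perimeter = 2 * 96
Perimeter = 192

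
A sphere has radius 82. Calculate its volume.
Volume = (4/3) * pi * r³
Volume = (4/3) * pi * 82³
Volume = (4/3) * pi * 551368
Volume = 2309564.88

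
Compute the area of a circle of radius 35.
Area = pi * r²
Area = pi * 35²
Area = pi * 1225
Area = 3848.45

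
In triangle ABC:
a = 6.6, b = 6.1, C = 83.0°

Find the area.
Using A = ½ab·sin(C):
A = ½·6.6·6.1·sin(83.0°) = ½·40.26·0.992546 = 19.98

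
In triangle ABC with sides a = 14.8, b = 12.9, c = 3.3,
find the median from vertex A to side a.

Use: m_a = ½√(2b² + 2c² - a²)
m_a = ½√(2·12.9² + 2·3.3² - 14.8²)
m_a = ½√(332.82 + 21.78 - 219.04) = ½√135.56 = 5.822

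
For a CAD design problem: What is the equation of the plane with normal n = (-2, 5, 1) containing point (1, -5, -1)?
d = n·P = (-2)(1) + (5)(-5) + (1)(-1) = -28
Plane: -2x + 5y + z = -28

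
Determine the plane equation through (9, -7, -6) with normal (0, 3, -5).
d = n·P = (0)(9) + (3)(-7) + (-5)(-6) = 9
Plane: 3y - 5z = 9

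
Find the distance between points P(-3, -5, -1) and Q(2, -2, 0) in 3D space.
d = √[(5)² + (3)² + (1)²] = √35 = 5.916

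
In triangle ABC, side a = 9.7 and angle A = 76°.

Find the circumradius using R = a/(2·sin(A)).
R = a/(2·sin(A)) = 9.7/(2·sin(76°))
R = 9.7/(2·0.970296) = 9.7/1.940591 = 4.998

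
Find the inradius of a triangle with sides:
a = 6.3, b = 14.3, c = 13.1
s = (a+b+c)/2 = (6.3+14.3+13.1)/2 = 16.85
Area = √(s(s-a)(s-b)(s-c)) = √(16.85·10.55·2.55·3.75) = 41.2299
r = Area/s = 41.2299/16.85 = 2.447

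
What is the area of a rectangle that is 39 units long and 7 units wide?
Area = length * width
Area = 39 * 7
Area = 273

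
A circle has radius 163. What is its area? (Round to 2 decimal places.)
Area = pi * r²
Area = pi * 163²
Area = pi * 26569
Area = 83468.98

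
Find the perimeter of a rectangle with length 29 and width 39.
Perimeter = 2 * (length + width)
Perimeter = 2 * (29 + 39)
Perimeter = 2 * 68
Perimeter = 136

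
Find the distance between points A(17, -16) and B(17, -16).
Using the distance formula: d = sqrt((x₂-x₁)² + (y₂-y₁)²)
dx = 17 - 17 = 0
dy = (-16) - (-16) = 0
d = sqrt(0² + 0²) = sqrt(0 + 0) = sqrt(0) = 0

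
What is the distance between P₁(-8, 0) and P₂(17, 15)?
Using the distance formula: d = sqrt((x₂-x₁)² + (y₂-y₁)²)
dx = 17 - (-8) = 25
dy = 15 - 0 = 15
d = sqrt(25² + 15²) = sqrt(625 + 225) = sqrt(850) = 29.15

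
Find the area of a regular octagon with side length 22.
For a regular 8-gon with side length s = 22:
Apothem a = s / (2*tan(pi/8)) = 22 / (2*tan(pi/8)) ≈ 26.55635
Perimeter P = 8 * 22 = 176
Area = (1/2) * P * a = (1/2) * 176 * 26.55635 = 2336.96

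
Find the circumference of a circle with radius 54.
Circumference = 2 * pi * r
Circumference = 2 * pi * 54
Circumference = 339.29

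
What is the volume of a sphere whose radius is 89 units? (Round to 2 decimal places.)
Volume = (4/3) * pi * r³
Volume = (4/3) * pi * 89³
Volume = (4/3) * pi * 704969
Volume = 2952967.24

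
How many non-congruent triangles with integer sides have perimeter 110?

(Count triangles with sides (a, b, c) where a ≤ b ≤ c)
With a ≤ b ≤ c and a + b + c = 110, the triangle inequality a + b > c gives c < 110/2, so c ≤ 54.
Iterate a from 1 to ⌊p/3⌋ = 36; for each a, b ranges from a to ⌊(p−a)/2⌋ with c = p − a − b, keeping only c ≥ b.
Triples: (2, 54, 54), (3, 53, 54), (4, 52, 54), …
Count = 252 triangles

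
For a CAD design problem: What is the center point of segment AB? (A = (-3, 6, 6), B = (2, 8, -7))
Midpoint = ((-3+2)/2, (6+8)/2, (6-7)/2) = (-0.5, 7, -0.5)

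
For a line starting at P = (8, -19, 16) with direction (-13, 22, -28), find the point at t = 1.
P(1) = (8 + (-13)(1), -19 + 22(1), 16 + (-28)(1)) = (-5, 3, -12)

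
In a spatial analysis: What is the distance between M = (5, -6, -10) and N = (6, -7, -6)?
d = √[(1)² + (-1)² + (4)²] = √18 = 4.243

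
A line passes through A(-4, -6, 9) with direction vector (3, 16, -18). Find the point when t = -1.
P(-1) = (-4 + 3(-1), -6 + 16(-1), 9 + (-18)(-1)) = (-7, -22, 27)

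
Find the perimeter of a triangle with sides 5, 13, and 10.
Perimeter = sum of all sides
Perimeter = 5 + 13 + 10
Perimeter = 28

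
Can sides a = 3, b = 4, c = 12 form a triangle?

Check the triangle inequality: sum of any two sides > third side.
No: 3 + 4 = 7 is not > 12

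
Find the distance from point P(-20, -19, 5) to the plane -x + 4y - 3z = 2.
d = |(-1)(-20) + 4(-19) + (-3)(5) - (2)| / √((-1)² + 4² + (-3)²) = 73/√26 = 14.32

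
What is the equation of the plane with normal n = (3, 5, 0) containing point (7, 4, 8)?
d = n·P = (3)(7) + (5)(4) + (0)(8) = 41
Plane: 3x + 5y = 41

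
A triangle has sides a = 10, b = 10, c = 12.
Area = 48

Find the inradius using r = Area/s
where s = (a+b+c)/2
s = (10+10+12)/2 = 16
r = Area/s = 48/16 = 3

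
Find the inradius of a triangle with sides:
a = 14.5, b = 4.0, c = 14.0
s = (a+b+c)/2 = (14.5+4.0+14.0)/2 = 16.25
Area = √(s(s-a)(s-b)(s-c)) = √(16.25·1.75·12.25·2.25) = 27.9966
r = Area/s = 27.9966/16.25 = 1.723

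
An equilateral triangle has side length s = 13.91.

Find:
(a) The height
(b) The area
(a) Height h = s·√3/2 = 13.91·√3/2 = 12.05
(b) Area = (√3/4)·s² = (√3/4)·13.91² = (√3/4)·193.488 = 83.78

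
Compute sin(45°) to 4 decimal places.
sin(45 degrees) = sqrt(2)/2
Decimal approximation: 0.7071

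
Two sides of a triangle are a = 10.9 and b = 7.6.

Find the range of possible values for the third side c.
By the triangle inequality: |a - b| < c < a + b
|10.9 - 7.6| < c < 10.9 + 7.6
3.3 < c < 18.5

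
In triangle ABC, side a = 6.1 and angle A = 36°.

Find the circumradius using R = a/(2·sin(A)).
R = a/(2·sin(A)) = 6.1/(2·sin(36°))
R = 6.1/(2·0.587785) = 6.1/1.175571 = 5.189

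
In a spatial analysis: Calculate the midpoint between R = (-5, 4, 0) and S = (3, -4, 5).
Midpoint = ((-5+3)/2, (4-4)/2, (0+5)/2) = (-1, 0, 2.5)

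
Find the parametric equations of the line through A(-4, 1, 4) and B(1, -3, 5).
Direction vector d = B - A = (5, -4, 1)
x = -4 + 5t, y = 1 - 4t, z = 4 + t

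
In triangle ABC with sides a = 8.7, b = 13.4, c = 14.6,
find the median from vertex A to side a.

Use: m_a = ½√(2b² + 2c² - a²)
m_a = ½√(2·13.4² + 2·14.6² - 8.7²)
m_a = ½√(359.12 + 426.32 - 75.69) = ½√709.75 = 13.32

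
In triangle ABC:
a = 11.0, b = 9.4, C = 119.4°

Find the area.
Using A = ½ab·sin(C):
A = ½·11.0·9.4·sin(119.4°) = ½·103.4·0.871214 = 45.04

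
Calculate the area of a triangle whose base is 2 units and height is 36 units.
Area = (1/2) * base * height
Area = (1/2) * 2 * 36
Area = 36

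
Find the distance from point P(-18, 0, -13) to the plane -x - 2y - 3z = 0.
d = |(-1)(-18) + (-2)(0) + (-3)(-13) - (0)| / √((-1)² + (-2)² + (-3)²) = 57/√14 = 15.23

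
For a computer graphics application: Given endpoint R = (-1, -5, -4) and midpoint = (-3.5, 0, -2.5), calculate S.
S = (2×(-3.5) - (-1), 2×0 - (-5), 2×(-2.5) - (-4)) = (-6, 5, -1)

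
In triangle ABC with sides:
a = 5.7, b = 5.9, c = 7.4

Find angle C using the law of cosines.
cos(C) = (a² + b² - c²)/(2ab)
cos(C) = (5.7² + 5.9² - 7.4²)/(2·5.7·5.9) = 12.54/67.26 = 0.186441
C = arccos(0.186441) = 79.25°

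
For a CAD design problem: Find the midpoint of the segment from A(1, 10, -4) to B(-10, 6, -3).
Midpoint = ((1-10)/2, (10+6)/2, (-4-3)/2) = (-4.5, 8, -3.5)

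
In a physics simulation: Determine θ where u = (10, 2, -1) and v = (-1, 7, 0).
u·v = 4, |u|² = 105, |v|² = 50
cos θ = 4/√5250 ≈ 0.05521
θ ≈ 86.84°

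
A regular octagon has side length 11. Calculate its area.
For a regular 8-gon with side length s = 11:
Apothem a = s / (2*tan(pi/8)) = 11 / (2*tan(pi/8)) ≈ 13.2782
Perimeter P = 8 * 11 = 88
Area = (1/2) * P * a = (1/2) * 88 * 13.2782 = 584.24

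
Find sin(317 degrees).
sin(317 degrees) = -0.682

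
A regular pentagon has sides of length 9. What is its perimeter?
Perimeter = number of sides * side length
Perimeter = 5 * 9
Perimeter = 45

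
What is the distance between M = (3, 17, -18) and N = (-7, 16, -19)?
d = √[(-10)² + (-1)² + (-1)²] = √102 = 10.1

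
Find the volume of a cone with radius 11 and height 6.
Volume = (1/3) * pi * r² * h
Volume = (1/3) * pi * 11² * 6
Volume = (1/3) * pi * 121 * 6
Volume = (1/3) * pi * 726
Volume = 760.27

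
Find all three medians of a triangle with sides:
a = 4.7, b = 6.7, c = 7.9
Using m_x = ½√(2y² + 2z² - x²):
m_a = ½√(2·6.7² + 2·7.9² - 4.7²) = ½√192.51 = 6.937
m_b = ½√(2·4.7² + 2·7.9² - 6.7²) = ½√124.11 = 5.57
m_c = ½√(2·4.7² + 2·6.7² - 7.9²) = ½√71.55 = 4.229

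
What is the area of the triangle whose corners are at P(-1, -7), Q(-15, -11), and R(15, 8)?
Using the coordinate formula: Area = (1/2)|x₁(y₂-y₃) + x₂(y₃-y₁) + x₃(y₁-y₂)|
Area = (1/2)|(-1)((-11)-8) + (-15)(8-(-7)) + 15((-7)-(-11))|
Area = (1/2)|(-1)*(-19) + (-15)*15 + 15*4|
Area = (1/2)|19 + (-225) + 60|
Area = (1/2)*146 = 73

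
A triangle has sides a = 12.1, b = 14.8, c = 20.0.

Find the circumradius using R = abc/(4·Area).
s = (a+b+c)/2 = 23.45
Area = √(s(s-a)(s-b)(s-c)) = √(23.45·11.35·8.65·3.45) = 89.1224
R = abc/(4·Area) = (12.1·14.8·20.0)/(4·89.1224) = 3581.6/356.4896 = 10.05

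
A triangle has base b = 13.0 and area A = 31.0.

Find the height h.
A = ½bh  →  h = 2A/b
h = 2·31.0/13.0 = 4.769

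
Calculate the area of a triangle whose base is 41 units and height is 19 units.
Area = (1/2) * base * height
Area = (1/2) * 41 * 19
Area = 389.50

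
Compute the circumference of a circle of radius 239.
Circumference = 2 * pi * r
Circumference = 2 * pi * 239
Circumference = 1501.68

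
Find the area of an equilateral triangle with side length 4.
Area = (sqrt(3)/4) * s²
Area = (sqrt(3)/4) * 4²
Area = (sqrt(3)/4) * 16
Area = 6.93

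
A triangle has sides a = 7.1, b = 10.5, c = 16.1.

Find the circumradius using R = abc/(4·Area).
s = (a+b+c)/2 = 16.85
Area = √(s(s-a)(s-b)(s-c)) = √(16.85·9.75·6.35·0.75) = 27.9718
R = abc/(4·Area) = (7.1·10.5·16.1)/(4·27.9718) = 1200.255/111.8872 = 10.73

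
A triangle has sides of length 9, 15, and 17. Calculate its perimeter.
Perimeter = sum of all sides
Perimeter = 9 + 15 + 17
Perimeter = 41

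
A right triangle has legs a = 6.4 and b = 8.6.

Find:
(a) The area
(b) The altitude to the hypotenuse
(a) Area = ½ab = ½·6.4·8.6 = 27.52
(b) Hypotenuse c = √(6.4² + 8.6²) = √114.92 = 10.7201
    Area = ½·c·h_c  →  h_c = 2·Area/c = 2·27.52/10.7201 = 5.134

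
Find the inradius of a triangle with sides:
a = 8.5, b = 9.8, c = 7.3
s = (a+b+c)/2 = (8.5+9.8+7.3)/2 = 12.8
Area = √(s(s-a)(s-b)(s-c)) = √(12.8·4.3·3·5.5) = 30.1357
r = Area/s = 30.1357/12.8 = 2.354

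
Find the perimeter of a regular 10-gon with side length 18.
Perimeter = number of sides * side length
Perimeter = 10 * 18
Perimeter = 180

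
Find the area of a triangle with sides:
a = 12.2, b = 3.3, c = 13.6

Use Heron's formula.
s = (a+b+c)/2 = (12.2+3.3+13.6)/2 = 14.55
A = √(s(s-a)(s-b)(s-c)) = √(14.55·2.35·11.25·0.95)
A = √365.432 = 19.12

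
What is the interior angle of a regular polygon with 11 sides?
Interior angle of a regular n-gon = (n-2)*180/n
Interior angle = (11-2)*180/11
Interior angle = 9*180/11
Interior angle = 1620/11
Interior angle = 147.27 degrees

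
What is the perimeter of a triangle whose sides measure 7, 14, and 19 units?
Perimeter = sum of all sides
Perimeter = 7 + 14 + 19
Perimeter = 40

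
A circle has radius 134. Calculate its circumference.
Circumference = 2 * pi * r
Circumference = 2 * pi * 134
Circumference = 841.95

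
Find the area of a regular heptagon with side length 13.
For a regular 7-gon with side length s = 13:
Apothem a = s / (2*tan(pi/7)) = 13 / (2*tan(pi/7)) ≈ 13.4974
Perimeter P = 7 * 13 = 91
Area = (1/2) * P * a = (1/2) * 91 * 13.4974 = 614.13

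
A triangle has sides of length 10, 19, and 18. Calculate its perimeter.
Perimeter = sum of all sides
Perimeter = 10 + 19 + 18
Perimeter = 47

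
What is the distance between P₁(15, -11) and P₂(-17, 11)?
Using the distance formula: d = sqrt((x₂-x₁)² + (y₂-y₁)²)
dx = (-17) - 15 = -32
dy = 11 - (-11) = 22
d = sqrt((-32)² + 22²) = sqrt(1024 + 484) = sqrt(1508) = 38.83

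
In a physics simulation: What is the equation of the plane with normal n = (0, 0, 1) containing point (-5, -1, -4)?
d = n·P = (0)(-5) + (0)(-1) + (1)(-4) = -4
Plane: z = -4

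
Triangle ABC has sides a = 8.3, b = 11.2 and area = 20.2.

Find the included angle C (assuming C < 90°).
Area = ½ab·sin(C)  →  sin(C) = 2·Area/(ab)
sin(C) = 2·20.2/(8.3·11.2) = 0.434596
C = arcsin(0.434596) = 25.76°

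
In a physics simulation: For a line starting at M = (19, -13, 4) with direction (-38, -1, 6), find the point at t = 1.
P(1) = (19 + (-38)(1), -13 + (-1)(1), 4 + 6(1)) = (-19, -14, 10)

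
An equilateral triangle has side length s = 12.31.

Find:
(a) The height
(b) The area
(a) Height h = s·√3/2 = 12.31·√3/2 = 10.66
(b) Area = (√3/4)·s² = (√3/4)·12.31² = (√3/4)·151.536 = 65.62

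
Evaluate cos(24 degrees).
cos(24 degrees) = 0.9135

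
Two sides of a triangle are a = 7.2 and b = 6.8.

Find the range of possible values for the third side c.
By the triangle inequality: |a - b| < c < a + b
|7.2 - 6.8| < c < 7.2 + 6.8
0.4 < c < 14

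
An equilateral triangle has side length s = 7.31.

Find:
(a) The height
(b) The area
(a) Height h = s·√3/2 = 7.31·√3/2 = 6.331
(b) Area = (√3/4)·s² = (√3/4)·7.31² = (√3/4)·53.4361 = 23.14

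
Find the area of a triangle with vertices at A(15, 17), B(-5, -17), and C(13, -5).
Using the coordinate formula: Area = (1/2)|x₁(y₂-y₃) + x₂(y₃-y₁) + x₃(y₁-y₂)|
Area = (1/2)|15((-17)-(-5)) + (-5)((-5)-17) + 13(17-(-17))|
Area = (1/2)|15*(-12) + (-5)*(-22) + 13*34|
Area = (1/2)|(-180) + 110 + 442|
Area = (1/2)*372 = 186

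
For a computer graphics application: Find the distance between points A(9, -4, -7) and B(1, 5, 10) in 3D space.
d = √[(-8)² + (9)² + (17)²] = √434 = 20.83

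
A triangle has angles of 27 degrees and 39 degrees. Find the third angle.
Sum of angles in a triangle = 180 degrees
Third angle = 180 - 27 - 39
Third angle = 114 degrees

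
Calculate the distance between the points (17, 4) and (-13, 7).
Using the distance formula: d = sqrt((x₂-x₁)² + (y₂-y₁)²)
dx = (-13) - 17 = -30
dy = 7 - 4 = 3
d = sqrt((-30)² + 3²) = sqrt(900 + 9) = sqrt(909) = 30.15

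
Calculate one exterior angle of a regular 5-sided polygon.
Exterior angle of a regular n-gon = 360/n
Exterior angle = 360/5
Exterior angle = 72 degrees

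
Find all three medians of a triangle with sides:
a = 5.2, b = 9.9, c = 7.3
Using m_x = ½√(2y² + 2z² - x²):
m_a = ½√(2·9.9² + 2·7.3² - 5.2²) = ½√275.56 = 8.3
m_b = ½√(2·5.2² + 2·7.3² - 9.9²) = ½√62.65 = 3.958
m_c = ½√(2·5.2² + 2·9.9² - 7.3²) = ½√196.81 = 7.014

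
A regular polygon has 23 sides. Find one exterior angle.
Exterior angle of a regular n-gon = 360/n
Exterior angle = 360/23
Exterior angle = 15.65 degrees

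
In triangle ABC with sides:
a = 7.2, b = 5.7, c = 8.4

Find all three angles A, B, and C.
By the law of cosines:
cos(A) = (b² + c² - a²)/(2bc) = 0.534774  →  A = 57.67°
cos(B) = (a² + c² - b²)/(2ac) = 0.743304  →  B = 41.99°
cos(C) = (a² + b² - c²)/(2ab) = 0.167763  →  C = 80.34°
Check: A + B + C = 180.0° ✓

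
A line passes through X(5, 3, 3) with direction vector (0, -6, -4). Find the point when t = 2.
P(2) = (5 + 0(2), 3 + (-6)(2), 3 + (-4)(2)) = (5, -9, -5)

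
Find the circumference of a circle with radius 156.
Circumference = 2 * pi * r
Circumference = 2 * pi * 156
Circumference = 980.18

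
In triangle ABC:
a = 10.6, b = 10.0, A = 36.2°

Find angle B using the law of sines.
sin(B)/b = sin(A)/a
sin(B) = b·sin(A)/a = 10.0·sin(36.2°)/10.6 = 0.557175
B = arcsin(0.557175) = 33.86°  (b ≤ a, so B ≤ A and the acute solution is unique)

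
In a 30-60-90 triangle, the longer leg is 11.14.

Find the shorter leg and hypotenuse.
In a 30-60-90 triangle, sides are in ratio 1 : √3 : 2.
Long leg = short leg·√3  →  short leg = 11.14/√3 = 6.432
Hypotenuse = 2·(short leg) = 2·11.14/√3 = 12.86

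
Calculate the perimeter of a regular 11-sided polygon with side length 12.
Perimeter = number of sides * side length
Perimeter = 11 * 12
Perimeter = 132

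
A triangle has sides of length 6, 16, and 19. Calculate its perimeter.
Perimeter = sum of all sides
Perimeter = 6 + 16 + 19
Perimeter = 41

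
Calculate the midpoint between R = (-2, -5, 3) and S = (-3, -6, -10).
Midpoint = ((-2-3)/2, (-5-6)/2, (3-10)/2) = (-2.5, -5.5, -3.5)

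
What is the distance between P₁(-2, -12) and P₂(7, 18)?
Using the distance formula: d = sqrt((x₂-x₁)² + (y₂-y₁)²)
dx = 7 - (-2) = 9
dy = 18 - (-12) = 30
d = sqrt(9² + 30²) = sqrt(81 + 900) = sqrt(981) = 31.32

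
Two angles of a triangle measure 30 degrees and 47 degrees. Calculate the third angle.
Sum of angles in a triangle = 180 degrees
Third angle = 180 - 30 - 47
Third angle = 103 degrees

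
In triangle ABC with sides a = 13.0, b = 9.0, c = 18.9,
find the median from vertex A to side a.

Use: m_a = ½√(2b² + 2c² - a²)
m_a = ½√(2·9.0² + 2·18.9² - 13.0²)
m_a = ½√(162 + 714.42 - 169) = ½√707.42 = 13.3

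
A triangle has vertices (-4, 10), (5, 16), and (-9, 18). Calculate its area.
Using the coordinate formula: Area = (1/2)|x₁(y₂-y₃) + x₂(y₃-y₁) + x₃(y₁-y₂)|
Area = (1/2)|(-4)(16-18) + 5(18-10) + (-9)(10-16)|
Area = (1/2)|(-4)*(-2) + 5*8 + (-9)*(-6)|
Area = (1/2)|8 + 40 + 54|
Area = (1/2)*102 = 51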